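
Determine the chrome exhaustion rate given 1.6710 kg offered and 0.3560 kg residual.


Formula: Uptake = (offered - residual) / offered * 100
Substituting: Uptake = (1.6710 - 0.3560) / 1.6710 * 100
Result: 78.6954 %


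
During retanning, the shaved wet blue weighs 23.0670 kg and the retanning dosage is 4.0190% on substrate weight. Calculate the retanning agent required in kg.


Formula: Retan = substrate * pct / 100
Substituting: Retan = 23.0670 * 4.0190 / 100
Result: 0.9271 kg


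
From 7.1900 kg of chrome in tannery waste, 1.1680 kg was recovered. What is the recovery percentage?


Formula: Recovery = recovered / input * 100
Substituting: Recovery = 1.1680 / 7.1900 * 100
Result: 16.2448 %


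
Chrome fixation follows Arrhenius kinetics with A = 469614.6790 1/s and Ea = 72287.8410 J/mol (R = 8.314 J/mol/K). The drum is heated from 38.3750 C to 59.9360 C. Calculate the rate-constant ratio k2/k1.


T1 = 38.3750 + 273.15 = 311.5250 K; T2 = 59.9360 + 273.15 = 333.0860 K
k1 = A * exp(-Ea/(R*T1)) = 469614.6790 * exp(-72287.8410/(8.314*311.5250)) = 3.5523e-07 1/s
k2 = A * exp(-Ea/(R*T2)) = 469614.6790 * exp(-72287.8410/(8.314*333.0860)) = 2.1634e-06 1/s
k2/k1 = 2.1634e-06 / 3.5523e-07 = 6.0900


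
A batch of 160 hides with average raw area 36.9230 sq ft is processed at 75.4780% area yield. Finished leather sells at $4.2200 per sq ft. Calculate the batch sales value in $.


Raw_total = N * avg_area = 160 * 36.9230 = 5907.6800 sq ft
Finished = Raw_total * yield / 100 = 5907.6800 * 75.4780 / 100 = 4458.9987 sq ft
Value = Finished * price = 4458.9987 * 4.2200 = 18816.9746 $


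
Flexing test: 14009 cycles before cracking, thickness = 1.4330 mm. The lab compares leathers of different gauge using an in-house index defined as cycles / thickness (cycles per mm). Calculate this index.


Formula: Index = cycles / thickness
Substituting: Index = 14009 / 1.4330
Result: 9775.9944 cycles/mm


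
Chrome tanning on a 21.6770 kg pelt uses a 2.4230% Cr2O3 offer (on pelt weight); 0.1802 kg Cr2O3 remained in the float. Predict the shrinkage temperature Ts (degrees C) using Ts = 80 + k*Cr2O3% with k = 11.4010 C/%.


Offered = pelt * offer_pct / 100 = 21.6770 * 2.4230 / 100 = 0.5252 kg
Uptake = offered - residual = 0.5252 - 0.1802 = 0.3450 kg
Cr2O3% on pelt = uptake / pelt * 100 = 0.3450 / 21.6770 * 100 = 1.5917 %
Ts = 80 + k * Cr2O3% = 80 + 11.4010 * 1.5917 = 98.1470 C


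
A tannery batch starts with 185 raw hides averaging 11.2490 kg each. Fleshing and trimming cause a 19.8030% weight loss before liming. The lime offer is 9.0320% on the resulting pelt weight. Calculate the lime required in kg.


Total_raw = N * avg_wt = 185 * 11.2490 = 2081.0650 kg
Substrate = Total_raw * (1 - loss/100) = 2081.0650 * (1 - 19.8030/100) = 1668.9517 kg
Lime = Substrate * pct / 100 = 1668.9517 * 9.0320 / 100 = 150.7397 kg


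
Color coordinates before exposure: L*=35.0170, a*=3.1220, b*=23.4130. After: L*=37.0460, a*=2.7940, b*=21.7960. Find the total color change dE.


dL = 2.0290, da = -0.3280, db = -1.6170
dE = sqrt(2.0290^2 + (-0.3280)^2 + (-1.6170)^2) = 2.6152


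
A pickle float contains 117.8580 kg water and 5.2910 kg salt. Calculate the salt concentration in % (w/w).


Formula: Conc = salt / (water + salt) * 100
Substituting: Conc = 5.2910 / (117.8580 + 5.2910) * 100
Result: 4.2964 %


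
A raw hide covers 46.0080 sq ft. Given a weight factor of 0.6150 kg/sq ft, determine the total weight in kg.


Formula: Weight = area * weight_per_sqft
Substituting: Weight = 46.0080 * 0.6150
Result: 28.2949 kg


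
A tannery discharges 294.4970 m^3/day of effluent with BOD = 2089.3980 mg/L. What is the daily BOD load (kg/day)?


Formula: BOD_load = volume * conc / 1000
Substituting: BOD_load = 294.4970 * 2089.3980 / 1000
Result: 615.3214 kg/day


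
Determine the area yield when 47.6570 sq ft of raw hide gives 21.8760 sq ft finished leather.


Formula: Yield = finished / raw * 100
Substituting: Yield = 21.8760 / 47.6570 * 100
Result: 45.9030 %


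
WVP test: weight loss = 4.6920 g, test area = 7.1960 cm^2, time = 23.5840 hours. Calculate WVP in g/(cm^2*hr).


Formula: WVP = loss / (area * time)
Substituting: WVP = 4.6920 / (7.1960 * 23.5840)
Result: 0.0276471 g/(cm^2*hr)


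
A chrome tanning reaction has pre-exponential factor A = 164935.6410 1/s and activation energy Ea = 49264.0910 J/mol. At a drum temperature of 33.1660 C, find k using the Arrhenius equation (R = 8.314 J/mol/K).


T_K = T_C + 273.15 = 33.1660 + 273.15 = 306.3160 K
exponent = -Ea / (R * T_K) = -49264.0910 / (8.314 * 306.3160) = -19.3442
k = A * exp(exponent) = 164935.6410 * exp(-19.3442) = 6.5499e-04 1/s


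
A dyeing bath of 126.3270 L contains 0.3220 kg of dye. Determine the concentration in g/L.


Formula: Conc = dye_mass(kg) / volume(L) * 1000
Substituting: Conc = 0.3220 / 126.3270 * 1000
Result: 2.5489 g/L


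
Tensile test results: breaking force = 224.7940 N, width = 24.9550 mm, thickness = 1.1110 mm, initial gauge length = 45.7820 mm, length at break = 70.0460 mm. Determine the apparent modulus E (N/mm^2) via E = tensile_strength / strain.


TS = F / (w * t) = 224.7940 / (24.9550 * 1.1110) = 8.1080 N/mm^2
strain = (Lf - L0) / L0 = (70.0460 - 45.7820) / 45.7820 = 0.5300
E = TS / strain = 8.1080 / 0.5300 = 15.2984 N/mm^2


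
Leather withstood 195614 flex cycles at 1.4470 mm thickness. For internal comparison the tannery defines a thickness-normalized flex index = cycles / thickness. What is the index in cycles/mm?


Formula: Index = cycles / thickness
Substituting: Index = 195614 / 1.4470
Result: 135185.9019 cycles/mm


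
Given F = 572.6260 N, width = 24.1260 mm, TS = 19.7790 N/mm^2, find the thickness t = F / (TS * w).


Formula: t = F / (TS * w)
Substituting: t = 572.6260 / (19.7790 * 24.1260)
Result: 1.2000 mm


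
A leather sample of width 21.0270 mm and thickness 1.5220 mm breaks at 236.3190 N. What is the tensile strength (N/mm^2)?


Formula: TS = force / (width * thickness)
Substituting: TS = 236.3190 / (21.0270 * 1.5220)
Result: 7.3843 N/mm^2


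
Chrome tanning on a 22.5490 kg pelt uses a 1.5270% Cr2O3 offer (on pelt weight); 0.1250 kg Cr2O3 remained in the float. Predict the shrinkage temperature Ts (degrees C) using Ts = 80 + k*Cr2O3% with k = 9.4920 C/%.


Offered = pelt * offer_pct / 100 = 22.5490 * 1.5270 / 100 = 0.3443 kg
Uptake = offered - residual = 0.3443 - 0.1250 = 0.2193 kg
Cr2O3% on pelt = uptake / pelt * 100 = 0.2193 / 22.5490 * 100 = 0.9727 %
Ts = 80 + k * Cr2O3% = 80 + 9.4920 * 0.9727 = 89.2324 C


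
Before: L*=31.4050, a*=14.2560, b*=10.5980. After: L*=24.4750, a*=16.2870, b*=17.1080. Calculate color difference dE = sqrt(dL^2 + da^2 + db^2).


dL = -6.9300, da = 2.0310, db = 6.5100
dE = sqrt((-6.9300)^2 + 2.0310^2 + 6.5100^2) = 9.7227


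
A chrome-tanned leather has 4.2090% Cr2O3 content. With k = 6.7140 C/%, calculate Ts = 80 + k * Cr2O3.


Formula: Ts = 80 + k * Cr2O3
Substituting: Ts = 80 + 6.7140 * 4.2090
Result: 108.2592 C


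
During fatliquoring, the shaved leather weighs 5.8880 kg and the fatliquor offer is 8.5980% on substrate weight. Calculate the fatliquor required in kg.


Formula: Fat = substrate * pct / 100
Substituting: Fat = 5.8880 * 8.5980 / 100
Result: 0.5063 kg


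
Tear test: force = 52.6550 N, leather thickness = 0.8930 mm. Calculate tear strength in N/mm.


Formula: Tear strength = force / thickness
Substituting: Tear strength = 52.6550 / 0.8930
Result: 58.9642 N/mm


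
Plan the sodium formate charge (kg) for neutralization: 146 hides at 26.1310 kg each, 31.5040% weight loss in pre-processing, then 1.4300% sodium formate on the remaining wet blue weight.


Total_raw = N * avg_wt = 146 * 26.1310 = 3815.1260 kg
Substrate = Total_raw * (1 - loss/100) = 3815.1260 * (1 - 31.5040/100) = 2613.2087 kg
Neutralizer = Substrate * pct / 100 = 2613.2087 * 1.4300 / 100 = 37.3689 kg


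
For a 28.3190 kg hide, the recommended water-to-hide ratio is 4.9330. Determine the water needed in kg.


Formula: Water = hide_weight * ratio
Substituting: Water = 28.3190 * 4.9330
Result: 139.6976 kg


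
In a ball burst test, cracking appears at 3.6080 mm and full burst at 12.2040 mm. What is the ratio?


Formula: Ratio = crack / burst
Substituting: Ratio = 3.6080 / 12.2040
Result: 0.2956


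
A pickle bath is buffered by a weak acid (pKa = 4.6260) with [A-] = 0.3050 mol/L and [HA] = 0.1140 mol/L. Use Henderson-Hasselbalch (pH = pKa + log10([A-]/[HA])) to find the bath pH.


ratio = [A-] / [HA] = 0.3050 / 0.1140 = 2.6754
log10(ratio) = 0.4274
pH = pKa + log10(ratio) = 4.6260 + 0.4274 = 5.0534


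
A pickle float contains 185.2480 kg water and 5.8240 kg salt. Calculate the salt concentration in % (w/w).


Formula: Conc = salt / (water + salt) * 100
Substituting: Conc = 5.8240 / (185.2480 + 5.8240) * 100
Result: 3.0481 %


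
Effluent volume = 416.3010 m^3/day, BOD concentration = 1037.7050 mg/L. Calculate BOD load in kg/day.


Formula: BOD_load = volume * conc / 1000
Substituting: BOD_load = 416.3010 * 1037.7050 / 1000
Result: 431.9976 kg/day


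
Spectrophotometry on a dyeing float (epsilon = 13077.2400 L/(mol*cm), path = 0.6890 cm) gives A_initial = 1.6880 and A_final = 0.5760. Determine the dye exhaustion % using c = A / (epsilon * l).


c_initial = A_i / (epsilon * l) = 1.6880 / (13077.2400 * 0.6890) = 1.8734e-04 mol/L
c_final = A_f / (epsilon * l) = 0.5760 / (13077.2400 * 0.6890) = 6.3927e-05 mol/L
Exhaustion = (c_initial - c_final) / c_initial * 100 = (1.8734e-04 - 6.3927e-05) / 1.8734e-04 * 100 = 65.8768 %


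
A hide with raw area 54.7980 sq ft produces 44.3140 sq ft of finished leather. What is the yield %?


Formula: Yield = finished / raw * 100
Substituting: Yield = 44.3140 / 54.7980 * 100
Result: 80.8679 %


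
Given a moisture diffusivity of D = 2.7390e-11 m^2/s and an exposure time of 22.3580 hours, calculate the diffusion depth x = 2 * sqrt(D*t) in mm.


t = 22.3580 hr * 3600 = 80488.8000 s
D * t = 2.7390e-11 * 80488.8000 = 2.2046e-06
x = 2 * sqrt(D*t) = 2 * sqrt(2.2046e-06) = 0.00296957 m = 2.9696 mm


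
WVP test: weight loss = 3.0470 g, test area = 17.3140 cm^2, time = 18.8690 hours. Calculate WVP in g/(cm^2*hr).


Formula: WVP = loss / (area * time)
Substituting: WVP = 3.0470 / (17.3140 * 18.8690)
Result: 0.00932666 g/(cm^2*hr)


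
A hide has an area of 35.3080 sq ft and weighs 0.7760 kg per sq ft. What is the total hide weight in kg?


Formula: Weight = area * weight_per_sqft
Substituting: Weight = 35.3080 * 0.7760
Result: 27.3990 kg


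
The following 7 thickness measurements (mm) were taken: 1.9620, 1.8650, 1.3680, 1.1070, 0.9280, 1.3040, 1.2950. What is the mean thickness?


Formula: Average = sum / n
Substituting: Average = 9.8290 / 7
Result: 1.4041 mm


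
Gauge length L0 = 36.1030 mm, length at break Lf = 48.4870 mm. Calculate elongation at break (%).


Formula: Elongation = (Lf - L0) / L0 * 100
Substituting: Elongation = (48.4870 - 36.1030) / 36.1030 * 100
Result: 34.3019 %


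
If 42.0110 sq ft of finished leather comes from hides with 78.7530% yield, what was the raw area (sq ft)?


Formula: raw = finished * 100 / yield
Substituting: raw = 42.0110 * 100 / 78.7530
Result: 53.3453 sq ft


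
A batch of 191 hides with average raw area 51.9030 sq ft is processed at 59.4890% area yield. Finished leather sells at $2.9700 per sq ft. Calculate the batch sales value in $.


Raw_total = N * avg_area = 191 * 51.9030 = 9913.4730 sq ft
Finished = Raw_total * yield / 100 = 9913.4730 * 59.4890 / 100 = 5897.4260 sq ft
Value = Finished * price = 5897.4260 * 2.9700 = 17515.3551 $


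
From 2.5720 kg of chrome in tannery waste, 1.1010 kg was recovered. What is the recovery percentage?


Formula: Recovery = recovered / input * 100
Substituting: Recovery = 1.1010 / 2.5720 * 100
Result: 42.8072 %


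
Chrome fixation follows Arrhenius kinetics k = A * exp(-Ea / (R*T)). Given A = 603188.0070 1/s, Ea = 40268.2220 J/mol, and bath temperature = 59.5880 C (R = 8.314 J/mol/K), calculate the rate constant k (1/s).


T_K = T_C + 273.15 = 59.5880 + 273.15 = 332.7380 K
exponent = -Ea / (R * T_K) = -40268.2220 / (8.314 * 332.7380) = -14.5563
k = A * exp(exponent) = 603188.0070 * exp(-14.5563) = 0.2876 1/s


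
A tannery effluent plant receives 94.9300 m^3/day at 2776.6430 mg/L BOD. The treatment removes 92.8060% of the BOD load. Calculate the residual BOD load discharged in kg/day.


Load_in = volume * conc / 1000 = 94.9300 * 2776.6430 / 1000 = 263.5867 kg/day
Removed = Load_in * eff / 100 = 263.5867 * 92.8060 / 100 = 244.6243 kg/day
Load_out = Load_in - Removed = 263.5867 - 244.6243 = 18.9624 kg/day


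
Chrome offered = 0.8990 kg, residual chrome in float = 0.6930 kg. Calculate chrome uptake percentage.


Formula: Uptake = (offered - residual) / offered * 100
Substituting: Uptake = (0.8990 - 0.6930) / 0.8990 * 100
Result: 22.9143 %


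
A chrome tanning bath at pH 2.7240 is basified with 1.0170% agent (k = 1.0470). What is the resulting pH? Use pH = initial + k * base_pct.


Formula: pH_final = pH_initial + k * base_pct
Substituting: pH_final = 2.7240 + 1.0470 * 1.0170
Result: 3.7888


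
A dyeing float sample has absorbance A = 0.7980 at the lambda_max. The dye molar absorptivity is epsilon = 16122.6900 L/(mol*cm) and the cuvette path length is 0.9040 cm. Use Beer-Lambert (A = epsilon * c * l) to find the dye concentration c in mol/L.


Formula: c = A / (epsilon * l)
Substituting: c = 0.7980 / (16122.6900 * 0.9040)
Result: 5.4752e-05 mol/L


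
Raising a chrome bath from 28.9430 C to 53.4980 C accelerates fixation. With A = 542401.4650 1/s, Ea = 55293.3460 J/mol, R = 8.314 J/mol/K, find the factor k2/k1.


T1 = 28.9430 + 273.15 = 302.0930 K; T2 = 53.4980 + 273.15 = 326.6480 K
k1 = A * exp(-Ea/(R*T1)) = 542401.4650 * exp(-55293.3460/(8.314*302.0930)) = 1.4902e-04 1/s
k2 = A * exp(-Ea/(R*T2)) = 542401.4650 * exp(-55293.3460/(8.314*326.6480)) = 7.7980e-04 1/s
k2/k1 = 7.7980e-04 / 1.4902e-04 = 5.2328


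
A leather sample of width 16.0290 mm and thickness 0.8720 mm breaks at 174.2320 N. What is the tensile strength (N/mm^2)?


Formula: TS = force / (width * thickness)
Substituting: TS = 174.2320 / (16.0290 * 0.8720)
Result: 12.4654 N/mm^2


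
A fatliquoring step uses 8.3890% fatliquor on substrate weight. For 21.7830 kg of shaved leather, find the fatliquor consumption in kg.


Formula: Fat = substrate * pct / 100
Substituting: Fat = 21.7830 * 8.3890 / 100
Result: 1.8274 kg


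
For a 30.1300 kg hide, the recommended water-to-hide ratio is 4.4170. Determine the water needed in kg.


Formula: Water = hide_weight * ratio
Substituting: Water = 30.1300 * 4.4170
Result: 133.0842 kg


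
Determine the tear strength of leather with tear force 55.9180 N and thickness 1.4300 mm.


Formula: Tear strength = force / thickness
Substituting: Tear strength = 55.9180 / 1.4300
Result: 39.1035 N/mm


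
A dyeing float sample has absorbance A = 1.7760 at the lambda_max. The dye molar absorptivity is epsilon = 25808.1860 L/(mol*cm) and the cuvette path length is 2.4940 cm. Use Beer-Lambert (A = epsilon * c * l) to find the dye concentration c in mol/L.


Formula: c = A / (epsilon * l)
Substituting: c = 1.7760 / (25808.1860 * 2.4940)
Result: 2.7592e-05 mol/L


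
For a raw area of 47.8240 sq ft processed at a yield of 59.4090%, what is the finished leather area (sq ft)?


Formula: finished = raw * yield / 100
Substituting: finished = 47.8240 * 59.4090 / 100
Result: 28.4118 sq ft


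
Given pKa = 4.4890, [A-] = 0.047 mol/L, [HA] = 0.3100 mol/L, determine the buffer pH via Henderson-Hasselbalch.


ratio = [A-] / [HA] = 0.047 / 0.3100 = 0.1516
log10(ratio) = -0.8193
pH = pKa + log10(ratio) = 4.4890 - 0.8193 = 3.6697


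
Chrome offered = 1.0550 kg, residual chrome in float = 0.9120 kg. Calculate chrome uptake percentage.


Formula: Uptake = (offered - residual) / offered * 100
Substituting: Uptake = (1.0550 - 0.9120) / 1.0550 * 100
Result: 13.5545 %


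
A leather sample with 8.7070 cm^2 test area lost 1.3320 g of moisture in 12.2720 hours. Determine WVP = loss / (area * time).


Formula: WVP = loss / (area * time)
Substituting: WVP = 1.3320 / (8.7070 * 12.2720)
Result: 0.0124658 g/(cm^2*hr)


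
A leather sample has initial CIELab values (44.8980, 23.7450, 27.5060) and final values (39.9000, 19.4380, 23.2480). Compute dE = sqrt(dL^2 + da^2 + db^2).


dL = -4.9980, da = -4.3070, db = -4.2580
dE = sqrt((-4.9980)^2 + (-4.3070)^2 + (-4.2580)^2) = 7.8524


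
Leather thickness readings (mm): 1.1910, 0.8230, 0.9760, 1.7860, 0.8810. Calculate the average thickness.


Formula: Average = sum / n
Substituting: Average = 5.6570 / 5
Result: 1.1314 mm


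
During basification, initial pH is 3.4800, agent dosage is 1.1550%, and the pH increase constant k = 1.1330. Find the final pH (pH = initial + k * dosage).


Formula: pH_final = pH_initial + k * base_pct
Substituting: pH_final = 3.4800 + 1.1330 * 1.1550
Result: 4.7886


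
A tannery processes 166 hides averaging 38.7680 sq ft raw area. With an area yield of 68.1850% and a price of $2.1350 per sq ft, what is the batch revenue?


Raw_total = N * avg_area = 166 * 38.7680 = 6435.4880 sq ft
Finished = Raw_total * yield / 100 = 6435.4880 * 68.1850 / 100 = 4388.0375 sq ft
Value = Finished * price = 4388.0375 * 2.1350 = 9368.4600 $


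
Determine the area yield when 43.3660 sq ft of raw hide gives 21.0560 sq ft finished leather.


Formula: Yield = finished / raw * 100
Substituting: Yield = 21.0560 / 43.3660 * 100
Result: 48.5542 %


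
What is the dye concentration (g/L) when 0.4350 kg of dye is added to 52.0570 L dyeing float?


Formula: Conc = dye_mass(kg) / volume(L) * 1000
Substituting: Conc = 0.4350 / 52.0570 * 1000
Result: 8.3562 g/L


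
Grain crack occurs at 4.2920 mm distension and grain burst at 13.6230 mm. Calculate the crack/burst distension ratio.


Formula: Ratio = crack / burst
Substituting: Ratio = 4.2920 / 13.6230
Result: 0.3151


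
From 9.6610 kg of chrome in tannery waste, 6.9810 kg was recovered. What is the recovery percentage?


Formula: Recovery = recovered / input * 100
Substituting: Recovery = 6.9810 / 9.6610 * 100
Result: 72.2596 %


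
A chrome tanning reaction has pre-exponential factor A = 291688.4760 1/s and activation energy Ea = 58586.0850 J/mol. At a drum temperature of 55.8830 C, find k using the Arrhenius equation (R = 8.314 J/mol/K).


T_K = T_C + 273.15 = 55.8830 + 273.15 = 329.0330 K
exponent = -Ea / (R * T_K) = -58586.0850 / (8.314 * 329.0330) = -21.4163
k = A * exp(exponent) = 291688.4760 * exp(-21.4163) = 1.4586e-04 1/s


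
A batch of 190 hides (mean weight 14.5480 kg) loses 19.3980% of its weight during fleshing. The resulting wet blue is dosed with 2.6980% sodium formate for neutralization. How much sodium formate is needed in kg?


Total_raw = N * avg_wt = 190 * 14.5480 = 2764.1200 kg
Substrate = Total_raw * (1 - loss/100) = 2764.1200 * (1 - 19.3980/100) = 2227.9360 kg
Neutralizer = Substrate * pct / 100 = 2227.9360 * 2.6980 / 100 = 60.1097 kg


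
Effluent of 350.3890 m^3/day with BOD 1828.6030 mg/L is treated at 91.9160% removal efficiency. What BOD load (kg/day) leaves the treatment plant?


Load_in = volume * conc / 1000 = 350.3890 * 1828.6030 / 1000 = 640.7224 kg/day
Removed = Load_in * eff / 100 = 640.7224 * 91.9160 / 100 = 588.9264 kg/day
Load_out = Load_in - Removed = 640.7224 - 588.9264 = 51.7960 kg/day


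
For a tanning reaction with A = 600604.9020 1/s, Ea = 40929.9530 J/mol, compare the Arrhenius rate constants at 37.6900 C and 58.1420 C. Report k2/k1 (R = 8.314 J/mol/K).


T1 = 37.6900 + 273.15 = 310.8400 K; T2 = 58.1420 + 273.15 = 331.2920 K
k1 = A * exp(-Ea/(R*T1)) = 600604.9020 * exp(-40929.9530/(8.314*310.8400)) = 0.0794929 1/s
k2 = A * exp(-Ea/(R*T2)) = 600604.9020 * exp(-40929.9530/(8.314*331.2920)) = 0.2113 1/s
k2/k1 = 0.2113 / 0.0794929 = 2.6584


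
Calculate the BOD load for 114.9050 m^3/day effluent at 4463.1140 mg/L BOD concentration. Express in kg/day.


Formula: BOD_load = volume * conc / 1000
Substituting: BOD_load = 114.9050 * 4463.1140 / 1000
Result: 512.8341 kg/day


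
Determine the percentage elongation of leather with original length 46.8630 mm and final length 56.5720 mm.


Formula: Elongation = (Lf - L0) / L0 * 100
Substituting: Elongation = (56.5720 - 46.8630) / 46.8630 * 100
Result: 20.7178 %


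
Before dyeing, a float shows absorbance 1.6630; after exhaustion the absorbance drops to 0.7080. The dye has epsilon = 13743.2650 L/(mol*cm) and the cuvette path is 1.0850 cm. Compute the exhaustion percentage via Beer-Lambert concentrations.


c_initial = A_i / (epsilon * l) = 1.6630 / (13743.2650 * 1.0850) = 1.1153e-04 mol/L
c_final = A_f / (epsilon * l) = 0.7080 / (13743.2650 * 1.0850) = 4.7480e-05 mol/L
Exhaustion = (c_initial - c_final) / c_initial * 100 = (1.1153e-04 - 4.7480e-05) / 1.1153e-04 * 100 = 57.4263 %


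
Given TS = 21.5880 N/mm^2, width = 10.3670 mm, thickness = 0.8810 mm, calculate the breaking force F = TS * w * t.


Formula: F = TS * w * t
Substituting: F = 21.5880 * 10.3670 * 0.8810
Result: 197.1703 N


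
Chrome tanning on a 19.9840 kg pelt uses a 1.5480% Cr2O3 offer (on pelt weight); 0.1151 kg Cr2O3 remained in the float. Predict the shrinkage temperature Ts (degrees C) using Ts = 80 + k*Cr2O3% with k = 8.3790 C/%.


Offered = pelt * offer_pct / 100 = 19.9840 * 1.5480 / 100 = 0.3094 kg
Uptake = offered - residual = 0.3094 - 0.1151 = 0.1943 kg
Cr2O3% on pelt = uptake / pelt * 100 = 0.1943 / 19.9840 * 100 = 0.9720 %
Ts = 80 + k * Cr2O3% = 80 + 8.3790 * 0.9720 = 88.1447 C


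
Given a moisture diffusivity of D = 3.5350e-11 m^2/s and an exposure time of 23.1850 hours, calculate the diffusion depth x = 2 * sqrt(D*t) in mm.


t = 23.1850 hr * 3600 = 83466.0000 s
D * t = 3.5350e-11 * 83466.0000 = 2.9505e-06
x = 2 * sqrt(D*t) = 2 * sqrt(2.9505e-06) = 0.00343542 m = 3.4354 mm


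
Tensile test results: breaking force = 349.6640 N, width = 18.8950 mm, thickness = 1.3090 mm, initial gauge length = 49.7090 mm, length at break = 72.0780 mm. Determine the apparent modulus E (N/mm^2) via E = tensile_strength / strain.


TS = F / (w * t) = 349.6640 / (18.8950 * 1.3090) = 14.1372 N/mm^2
strain = (Lf - L0) / L0 = (72.0780 - 49.7090) / 49.7090 = 0.4500
E = TS / strain = 14.1372 / 0.4500 = 31.4161 N/mm^2


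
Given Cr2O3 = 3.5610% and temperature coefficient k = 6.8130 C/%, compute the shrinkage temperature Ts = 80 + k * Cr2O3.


Formula: Ts = 80 + k * Cr2O3
Substituting: Ts = 80 + 6.8130 * 3.5610
Result: 104.2611 C


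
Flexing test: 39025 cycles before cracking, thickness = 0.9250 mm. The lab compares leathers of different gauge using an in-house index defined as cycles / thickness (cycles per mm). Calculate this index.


Formula: Index = cycles / thickness
Substituting: Index = 39025 / 0.9250
Result: 42189.1892 cycles/mm


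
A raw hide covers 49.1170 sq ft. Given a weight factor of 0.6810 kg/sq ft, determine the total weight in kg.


Formula: Weight = area * weight_per_sqft
Substituting: Weight = 49.1170 * 0.6810
Result: 33.4487 kg


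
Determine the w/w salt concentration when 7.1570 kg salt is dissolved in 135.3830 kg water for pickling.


Formula: Conc = salt / (water + salt) * 100
Substituting: Conc = 7.1570 / (135.3830 + 7.1570) * 100
Result: 5.0210 %


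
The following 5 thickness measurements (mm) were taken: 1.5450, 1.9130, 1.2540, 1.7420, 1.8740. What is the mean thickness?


Formula: Average = sum / n
Substituting: Average = 8.3280 / 5
Result: 1.6656 mm


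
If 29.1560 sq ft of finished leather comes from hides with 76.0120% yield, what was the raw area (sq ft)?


Formula: raw = finished * 100 / yield
Substituting: raw = 29.1560 * 100 / 76.0120
Result: 38.3571 sq ft


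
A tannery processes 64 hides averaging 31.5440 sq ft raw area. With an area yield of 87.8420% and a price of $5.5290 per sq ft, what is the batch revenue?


Raw_total = N * avg_area = 64 * 31.5440 = 2018.8160 sq ft
Finished = Raw_total * yield / 100 = 2018.8160 * 87.8420 / 100 = 1773.3684 sq ft
Value = Finished * price = 1773.3684 * 5.5290 = 9804.9536 $


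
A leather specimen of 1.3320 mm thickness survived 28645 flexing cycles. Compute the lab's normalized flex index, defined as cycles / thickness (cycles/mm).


Formula: Index = cycles / thickness
Substituting: Index = 28645 / 1.3320
Result: 21505.2553 cycles/mm


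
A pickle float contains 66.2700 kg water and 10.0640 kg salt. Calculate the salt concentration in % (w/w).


Formula: Conc = salt / (water + salt) * 100
Substituting: Conc = 10.0640 / (66.2700 + 10.0640) * 100
Result: 13.1842 %


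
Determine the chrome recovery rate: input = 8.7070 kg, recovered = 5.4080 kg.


Formula: Recovery = recovered / input * 100
Substituting: Recovery = 5.4080 / 8.7070 * 100
Result: 62.1109 %


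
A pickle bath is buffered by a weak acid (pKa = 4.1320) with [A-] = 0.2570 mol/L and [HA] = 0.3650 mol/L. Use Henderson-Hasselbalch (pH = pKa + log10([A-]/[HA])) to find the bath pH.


ratio = [A-] / [HA] = 0.2570 / 0.3650 = 0.7041
log10(ratio) = -0.1524
pH = pKa + log10(ratio) = 4.1320 - 0.1524 = 3.9796


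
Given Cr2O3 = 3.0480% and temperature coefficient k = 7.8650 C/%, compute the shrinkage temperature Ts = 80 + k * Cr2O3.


Formula: Ts = 80 + k * Cr2O3
Substituting: Ts = 80 + 7.8650 * 3.0480
Result: 103.9725 C


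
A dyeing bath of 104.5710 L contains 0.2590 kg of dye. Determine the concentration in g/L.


Formula: Conc = dye_mass(kg) / volume(L) * 1000
Substituting: Conc = 0.2590 / 104.5710 * 1000
Result: 2.4768 g/L


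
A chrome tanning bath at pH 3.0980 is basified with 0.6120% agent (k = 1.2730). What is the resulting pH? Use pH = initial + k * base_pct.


Formula: pH_final = pH_initial + k * base_pct
Substituting: pH_final = 3.0980 + 1.2730 * 0.6120
Result: 3.8771


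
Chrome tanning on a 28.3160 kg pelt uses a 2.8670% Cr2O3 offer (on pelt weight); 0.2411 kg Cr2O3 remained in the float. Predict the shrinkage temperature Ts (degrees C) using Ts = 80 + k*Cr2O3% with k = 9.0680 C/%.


Offered = pelt * offer_pct / 100 = 28.3160 * 2.8670 / 100 = 0.8118 kg
Uptake = offered - residual = 0.8118 - 0.2411 = 0.5707 kg
Cr2O3% on pelt = uptake / pelt * 100 = 0.5707 / 28.3160 * 100 = 2.0155 %
Ts = 80 + k * Cr2O3% = 80 + 9.0680 * 2.0155 = 98.2769 C


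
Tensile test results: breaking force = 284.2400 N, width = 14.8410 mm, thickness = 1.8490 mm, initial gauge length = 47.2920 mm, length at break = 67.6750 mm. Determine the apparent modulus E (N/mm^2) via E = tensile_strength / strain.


TS = F / (w * t) = 284.2400 / (14.8410 * 1.8490) = 10.3582 N/mm^2
strain = (Lf - L0) / L0 = (67.6750 - 47.2920) / 47.2920 = 0.4310
E = TS / strain = 10.3582 / 0.4310 = 24.0328 N/mm^2


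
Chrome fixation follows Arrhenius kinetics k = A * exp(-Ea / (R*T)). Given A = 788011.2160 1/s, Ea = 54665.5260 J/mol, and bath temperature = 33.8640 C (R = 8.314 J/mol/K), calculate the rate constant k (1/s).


T_K = T_C + 273.15 = 33.8640 + 273.15 = 307.0140 K
exponent = -Ea / (R * T_K) = -54665.5260 / (8.314 * 307.0140) = -21.4163
k = A * exp(exponent) = 788011.2160 * exp(-21.4163) = 3.9403e-04 1/s


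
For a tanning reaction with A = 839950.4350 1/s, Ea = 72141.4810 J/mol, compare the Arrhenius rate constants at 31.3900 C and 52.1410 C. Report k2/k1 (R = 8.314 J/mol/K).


T1 = 31.3900 + 273.15 = 304.5400 K; T2 = 52.1410 + 273.15 = 325.2910 K
k1 = A * exp(-Ea/(R*T1)) = 839950.4350 * exp(-72141.4810/(8.314*304.5400)) = 3.5491e-07 1/s
k2 = A * exp(-Ea/(R*T2)) = 839950.4350 * exp(-72141.4810/(8.314*325.2910)) = 2.1852e-06 1/s
k2/k1 = 2.1852e-06 / 3.5491e-07 = 6.1570


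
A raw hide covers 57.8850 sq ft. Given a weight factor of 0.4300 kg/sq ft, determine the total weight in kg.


Formula: Weight = area * weight_per_sqft
Substituting: Weight = 57.8850 * 0.4300
Result: 24.8905 kg


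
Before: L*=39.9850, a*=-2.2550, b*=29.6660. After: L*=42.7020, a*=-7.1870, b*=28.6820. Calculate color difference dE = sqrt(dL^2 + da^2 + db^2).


dL = 2.7170, da = -4.9320, db = -0.9840
dE = sqrt(2.7170^2 + (-4.9320)^2 + (-0.9840)^2) = 5.7162


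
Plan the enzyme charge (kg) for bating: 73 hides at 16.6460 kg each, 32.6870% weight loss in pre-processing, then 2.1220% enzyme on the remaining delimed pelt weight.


Total_raw = N * avg_wt = 73 * 16.6460 = 1215.1580 kg
Substrate = Total_raw * (1 - loss/100) = 1215.1580 * (1 - 32.6870/100) = 817.9593 kg
Enzyme = Substrate * pct / 100 = 817.9593 * 2.1220 / 100 = 17.3571 kg


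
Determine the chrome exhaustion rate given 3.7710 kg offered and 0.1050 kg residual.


Formula: Uptake = (offered - residual) / offered * 100
Substituting: Uptake = (3.7710 - 0.1050) / 3.7710 * 100
Result: 97.2156 %


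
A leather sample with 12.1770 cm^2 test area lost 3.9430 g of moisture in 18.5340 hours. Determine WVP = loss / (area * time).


Formula: WVP = loss / (area * time)
Substituting: WVP = 3.9430 / (12.1770 * 18.5340)
Result: 0.017471 g/(cm^2*hr)


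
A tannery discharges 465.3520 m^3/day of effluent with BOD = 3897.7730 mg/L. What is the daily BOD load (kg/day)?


Formula: BOD_load = volume * conc / 1000
Substituting: BOD_load = 465.3520 * 3897.7730 / 1000
Result: 1813.8365 kg/day


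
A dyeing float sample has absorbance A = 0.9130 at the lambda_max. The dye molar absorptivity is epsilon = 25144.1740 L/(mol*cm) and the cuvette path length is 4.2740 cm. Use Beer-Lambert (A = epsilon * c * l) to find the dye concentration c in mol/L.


Formula: c = A / (epsilon * l)
Substituting: c = 0.9130 / (25144.1740 * 4.2740)
Result: 8.4957e-06 mol/L


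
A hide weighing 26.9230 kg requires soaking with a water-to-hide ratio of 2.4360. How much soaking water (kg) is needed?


Formula: Water = hide_weight * ratio
Substituting: Water = 26.9230 * 2.4360
Result: 65.5844 kg


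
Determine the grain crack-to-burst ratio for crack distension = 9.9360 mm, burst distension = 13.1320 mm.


Formula: Ratio = crack / burst
Substituting: Ratio = 9.9360 / 13.1320
Result: 0.7566


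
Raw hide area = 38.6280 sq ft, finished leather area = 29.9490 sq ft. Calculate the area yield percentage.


Formula: Yield = finished / raw * 100
Substituting: Yield = 29.9490 / 38.6280 * 100
Result: 77.5318 %


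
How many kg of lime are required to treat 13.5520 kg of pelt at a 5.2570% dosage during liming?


Formula: Lime = substrate * pct / 100
Substituting: Lime = 13.5520 * 5.2570 / 100
Result: 0.7124 kg


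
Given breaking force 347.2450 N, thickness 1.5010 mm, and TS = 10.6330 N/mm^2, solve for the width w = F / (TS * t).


Formula: w = F / (TS * t)
Substituting: w = 347.2450 / (10.6330 * 1.5010)
Result: 21.7570 mm


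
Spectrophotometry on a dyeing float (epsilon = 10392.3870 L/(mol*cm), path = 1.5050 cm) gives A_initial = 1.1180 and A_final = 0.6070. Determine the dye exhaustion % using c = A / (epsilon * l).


c_initial = A_i / (epsilon * l) = 1.1180 / (10392.3870 * 1.5050) = 7.1481e-05 mol/L
c_final = A_f / (epsilon * l) = 0.6070 / (10392.3870 * 1.5050) = 3.8809e-05 mol/L
Exhaustion = (c_initial - c_final) / c_initial * 100 = (7.1481e-05 - 3.8809e-05) / 7.1481e-05 * 100 = 45.7066 %


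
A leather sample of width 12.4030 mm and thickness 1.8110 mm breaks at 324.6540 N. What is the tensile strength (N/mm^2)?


Formula: TS = force / (width * thickness)
Substituting: TS = 324.6540 / (12.4030 * 1.8110)
Result: 14.4536 N/mm^2


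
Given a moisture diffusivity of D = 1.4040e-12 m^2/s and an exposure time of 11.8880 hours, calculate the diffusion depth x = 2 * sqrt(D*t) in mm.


t = 11.8880 hr * 3600 = 42796.8000 s
D * t = 1.4040e-12 * 42796.8000 = 6.0087e-08
x = 2 * sqrt(D*t) = 2 * sqrt(6.0087e-08) = 4.9025e-04 m = 0.4903 mm


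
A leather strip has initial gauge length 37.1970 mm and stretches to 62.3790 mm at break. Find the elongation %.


Formula: Elongation = (Lf - L0) / L0 * 100
Substituting: Elongation = (62.3790 - 37.1970) / 37.1970 * 100
Result: 67.6990 %


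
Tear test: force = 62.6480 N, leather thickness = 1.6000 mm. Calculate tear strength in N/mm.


Formula: Tear strength = force / thickness
Substituting: Tear strength = 62.6480 / 1.6000
Result: 39.1550 N/mm


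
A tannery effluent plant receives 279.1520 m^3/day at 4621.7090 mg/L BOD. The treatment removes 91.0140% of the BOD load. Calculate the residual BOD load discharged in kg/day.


Load_in = volume * conc / 1000 = 279.1520 * 4621.7090 / 1000 = 1290.1593 kg/day
Removed = Load_in * eff / 100 = 1290.1593 * 91.0140 / 100 = 1174.2256 kg/day
Load_out = Load_in - Removed = 1290.1593 - 1174.2256 = 115.9337 kg/day


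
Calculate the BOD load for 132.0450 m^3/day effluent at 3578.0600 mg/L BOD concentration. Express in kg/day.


Formula: BOD_load = volume * conc / 1000
Substituting: BOD_load = 132.0450 * 3578.0600 / 1000
Result: 472.4649 kg/day


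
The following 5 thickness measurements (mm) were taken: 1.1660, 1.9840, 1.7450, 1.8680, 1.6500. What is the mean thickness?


Formula: Average = sum / n
Substituting: Average = 8.4130 / 5
Result: 1.6826 mm


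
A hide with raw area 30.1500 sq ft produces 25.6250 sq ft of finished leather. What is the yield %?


Formula: Yield = finished / raw * 100
Substituting: Yield = 25.6250 / 30.1500 * 100
Result: 84.9917 %


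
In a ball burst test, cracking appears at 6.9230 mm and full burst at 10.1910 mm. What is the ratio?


Formula: Ratio = crack / burst
Substituting: Ratio = 6.9230 / 10.1910
Result: 0.6793


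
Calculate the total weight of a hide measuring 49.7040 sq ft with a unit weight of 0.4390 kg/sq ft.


Formula: Weight = area * weight_per_sqft
Substituting: Weight = 49.7040 * 0.4390
Result: 21.8201 kg


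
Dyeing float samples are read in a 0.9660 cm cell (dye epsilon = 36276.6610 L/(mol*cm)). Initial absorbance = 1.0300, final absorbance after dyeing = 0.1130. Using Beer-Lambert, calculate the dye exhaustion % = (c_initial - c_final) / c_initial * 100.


c_initial = A_i / (epsilon * l) = 1.0300 / (36276.6610 * 0.9660) = 2.9392e-05 mol/L
c_final = A_f / (epsilon * l) = 0.1130 / (36276.6610 * 0.9660) = 3.2246e-06 mol/L
Exhaustion = (c_initial - c_final) / c_initial * 100 = (2.9392e-05 - 3.2246e-06) / 2.9392e-05 * 100 = 89.0291 %


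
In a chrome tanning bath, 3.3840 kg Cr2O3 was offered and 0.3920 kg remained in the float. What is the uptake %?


Formula: Uptake = (offered - residual) / offered * 100
Substituting: Uptake = (3.3840 - 0.3920) / 3.3840 * 100
Result: 88.4161 %


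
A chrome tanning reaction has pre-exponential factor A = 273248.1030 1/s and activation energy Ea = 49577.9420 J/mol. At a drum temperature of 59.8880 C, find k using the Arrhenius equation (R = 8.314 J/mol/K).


T_K = T_C + 273.15 = 59.8880 + 273.15 = 333.0380 K
exponent = -Ea / (R * T_K) = -49577.9420 / (8.314 * 333.0380) = -17.9054
k = A * exp(exponent) = 273248.1030 * exp(-17.9054) = 0.00457435 1/s


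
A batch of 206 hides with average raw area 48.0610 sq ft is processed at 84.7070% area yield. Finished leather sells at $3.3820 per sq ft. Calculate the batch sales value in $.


Raw_total = N * avg_area = 206 * 48.0610 = 9900.5660 sq ft
Finished = Raw_total * yield / 100 = 9900.5660 * 84.7070 / 100 = 8386.4724 sq ft
Value = Finished * price = 8386.4724 * 3.3820 = 28363.0498 $


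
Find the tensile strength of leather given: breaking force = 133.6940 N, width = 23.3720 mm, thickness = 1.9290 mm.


Formula: TS = force / (width * thickness)
Substituting: TS = 133.6940 / (23.3720 * 1.9290)
Result: 2.9654 N/mm^2


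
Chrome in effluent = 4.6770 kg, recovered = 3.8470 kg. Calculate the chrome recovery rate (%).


Formula: Recovery = recovered / input * 100
Substituting: Recovery = 3.8470 / 4.6770 * 100
Result: 82.2536 %


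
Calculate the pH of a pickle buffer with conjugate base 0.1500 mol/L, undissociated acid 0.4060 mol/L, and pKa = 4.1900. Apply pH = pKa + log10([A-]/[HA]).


ratio = [A-] / [HA] = 0.1500 / 0.4060 = 0.3695
log10(ratio) = -0.4324
pH = pKa + log10(ratio) = 4.1900 - 0.4324 = 3.7576


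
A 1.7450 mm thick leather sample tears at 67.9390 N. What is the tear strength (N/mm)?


Formula: Tear strength = force / thickness
Substituting: Tear strength = 67.9390 / 1.7450
Result: 38.9335 N/mm


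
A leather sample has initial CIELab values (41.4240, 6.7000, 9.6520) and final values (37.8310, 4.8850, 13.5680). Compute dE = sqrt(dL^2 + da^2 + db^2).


dL = -3.5930, da = -1.8150, db = 3.9160
dE = sqrt((-3.5930)^2 + (-1.8150)^2 + 3.9160^2) = 5.6160


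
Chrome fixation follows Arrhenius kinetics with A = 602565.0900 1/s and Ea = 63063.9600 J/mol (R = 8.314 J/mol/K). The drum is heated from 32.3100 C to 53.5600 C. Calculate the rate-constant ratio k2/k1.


T1 = 32.3100 + 273.15 = 305.4600 K; T2 = 53.5600 + 273.15 = 326.7100 K
k1 = A * exp(-Ea/(R*T1)) = 602565.0900 * exp(-63063.9600/(8.314*305.4600)) = 9.8963e-06 1/s
k2 = A * exp(-Ea/(R*T2)) = 602565.0900 * exp(-63063.9600/(8.314*326.7100)) = 4.9765e-05 1/s
k2/k1 = 4.9765e-05 / 9.8963e-06 = 5.0287


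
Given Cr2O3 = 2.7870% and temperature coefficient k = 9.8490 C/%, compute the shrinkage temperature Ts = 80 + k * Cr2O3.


Formula: Ts = 80 + k * Cr2O3
Substituting: Ts = 80 + 9.8490 * 2.7870
Result: 107.4492 C


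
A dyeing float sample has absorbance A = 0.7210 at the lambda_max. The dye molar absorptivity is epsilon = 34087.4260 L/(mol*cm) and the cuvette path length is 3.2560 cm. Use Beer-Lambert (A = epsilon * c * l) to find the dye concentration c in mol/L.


Formula: c = A / (epsilon * l)
Substituting: c = 0.7210 / (34087.4260 * 3.2560)
Result: 6.4962e-06 mol/L


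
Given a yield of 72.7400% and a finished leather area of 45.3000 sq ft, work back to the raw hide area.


Formula: raw = finished * 100 / yield
Substituting: raw = 45.3000 * 100 / 72.7400
Result: 62.2766 sq ft


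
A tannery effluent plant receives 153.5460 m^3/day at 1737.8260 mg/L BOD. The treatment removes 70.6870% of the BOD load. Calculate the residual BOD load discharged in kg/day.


Load_in = volume * conc / 1000 = 153.5460 * 1737.8260 / 1000 = 266.8362 kg/day
Removed = Load_in * eff / 100 = 266.8362 * 70.6870 / 100 = 188.6185 kg/day
Load_out = Load_in - Removed = 266.8362 - 188.6185 = 78.2177 kg/day


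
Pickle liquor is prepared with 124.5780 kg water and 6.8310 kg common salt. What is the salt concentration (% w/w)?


Formula: Conc = salt / (water + salt) * 100
Substituting: Conc = 6.8310 / (124.5780 + 6.8310) * 100
Result: 5.1983 %


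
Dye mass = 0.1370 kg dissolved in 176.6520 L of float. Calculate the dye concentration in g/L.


Formula: Conc = dye_mass(kg) / volume(L) * 1000
Substituting: Conc = 0.1370 / 176.6520 * 1000
Result: 0.7755 g/L


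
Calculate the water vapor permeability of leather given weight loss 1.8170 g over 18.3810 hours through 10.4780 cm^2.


Formula: WVP = loss / (area * time)
Substituting: WVP = 1.8170 / (10.4780 * 18.3810)
Result: 0.00943425 g/(cm^2*hr)


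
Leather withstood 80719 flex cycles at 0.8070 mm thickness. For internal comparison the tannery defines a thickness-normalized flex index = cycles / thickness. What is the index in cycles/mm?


Formula: Index = cycles / thickness
Substituting: Index = 80719 / 0.8070
Result: 100023.5440 cycles/mm


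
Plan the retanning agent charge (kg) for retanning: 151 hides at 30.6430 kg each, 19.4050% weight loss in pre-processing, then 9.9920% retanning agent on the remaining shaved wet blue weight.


Total_raw = N * avg_wt = 151 * 30.6430 = 4627.0930 kg
Substrate = Total_raw * (1 - loss/100) = 4627.0930 * (1 - 19.4050/100) = 3729.2056 kg
Retan = Substrate * pct / 100 = 3729.2056 * 9.9920 / 100 = 372.6222 kg


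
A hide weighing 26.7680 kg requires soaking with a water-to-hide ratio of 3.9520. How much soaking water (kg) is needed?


Formula: Water = hide_weight * ratio
Substituting: Water = 26.7680 * 3.9520
Result: 105.7871 kg
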